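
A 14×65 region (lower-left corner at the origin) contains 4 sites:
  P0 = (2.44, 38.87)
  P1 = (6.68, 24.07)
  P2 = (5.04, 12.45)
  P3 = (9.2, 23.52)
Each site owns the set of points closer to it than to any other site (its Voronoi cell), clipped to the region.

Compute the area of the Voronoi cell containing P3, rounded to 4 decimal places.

1. box [0,14]×[0,65]: [(0, 0) (14, 0) (14, 65) (0, 65)]
2. ⊥bis P3·P0 via (5.82,31.195): [(0, 28.6319) (0, 0) (14, 0) (14, 34.7974)]  |A|=444.0053
3. ⊥bis P3·P1 via (7.94,23.795): [(9.9523, 33.0148) (2.7466, 0) (14, 0) (14, 34.7974)]  |A|=256.1891
4. ⊥bis P3·P2 via (7.12,17.985): [(9.9523, 33.0148) (6.7059, 18.1406) (14, 15.3996) (14, 34.7974)]  |A|=97.9548
5. canonical 4-gon: [(9.9523, 33.0148) (6.7059, 18.1406) (14, 15.3996) (14, 34.7974)]
6. shoelace: 97.9548

Area of P3's cell: 97.9548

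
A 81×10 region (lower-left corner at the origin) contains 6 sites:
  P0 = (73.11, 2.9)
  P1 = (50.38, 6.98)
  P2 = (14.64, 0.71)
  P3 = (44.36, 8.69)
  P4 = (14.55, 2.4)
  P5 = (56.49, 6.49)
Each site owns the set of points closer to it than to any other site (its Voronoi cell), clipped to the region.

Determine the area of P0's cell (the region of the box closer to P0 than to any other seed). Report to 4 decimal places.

1. box [0,81]×[0,10]: [(0, 0) (81, 0) (81, 10) (0, 10)]
2. ⊥bis P0·P1 via (61.745,4.94): [(60.8583, 0) (81, 0) (81, 10) (62.6533, 10)]  |A|=192.4423
3. ⊥bis P0·P2 via (43.875,1.805): [(60.8583, 0) (81, 0) (81, 10) (62.6533, 10)]  |A|=192.4423
4. ⊥bis P0·P3 via (58.735,5.795): [(60.8583, 0) (81, 0) (81, 10) (62.6533, 10)]  |A|=192.4423
5. ⊥bis P0·P4 via (43.83,2.65): [(60.8583, 0) (81, 0) (81, 10) (62.6533, 10)]  |A|=192.4423
6. ⊥bis P0·P5 via (64.8,4.695): [(63.7859, 0) (81, 0) (81, 10) (65.9459, 10)]  |A|=161.3412
7. canonical 4-gon: [(63.7859, 0) (81, 0) (81, 10) (65.9459, 10)]
8. shoelace: 161.3412

Area of P0's cell: 161.3412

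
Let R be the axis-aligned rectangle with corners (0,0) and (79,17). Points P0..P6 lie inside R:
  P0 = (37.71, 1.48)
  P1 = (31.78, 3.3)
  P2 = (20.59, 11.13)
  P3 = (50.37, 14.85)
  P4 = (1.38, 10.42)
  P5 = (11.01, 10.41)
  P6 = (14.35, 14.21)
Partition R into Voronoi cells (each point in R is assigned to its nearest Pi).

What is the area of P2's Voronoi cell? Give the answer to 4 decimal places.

1. box [0,79]×[0,17]: [(0, 0) (79, 0) (79, 17) (0, 17)]
2. ⊥bis P2·P0 via (29.15,6.305): [(0, 0) (25.5961, 0) (35.1784, 17) (0, 17)]  |A|=516.5833
3. ⊥bis P2·P1 via (26.185,7.215): [(0, 0) (21.1364, 0) (33.0319, 17) (0, 17)]  |A|=460.4306
4. ⊥bis P2·P3 via (35.48,12.99): [(0, 0) (21.1364, 0) (33.0319, 17) (0, 17)]  |A|=460.4306
5. ⊥bis P2·P4 via (10.985,10.775): [(11.3832, 0) (21.1364, 0) (33.0319, 17) (10.7549, 17)]  |A|=272.2562
6. ⊥bis P2·P5 via (15.8,10.77): [(16.6094, 0) (21.1364, 0) (33.0319, 17) (15.3318, 17)]  |A|=188.9304
7. ⊥bis P2·P6 via (17.47,12.67): [(15.8968, 9.4826) (16.6094, 0) (21.1364, 0) (33.0319, 17) (19.6072, 17)]  |A|=172.8602
8. canonical 5-gon: [(15.8968, 9.4826) (16.6094, 0) (21.1364, 0) (33.0319, 17) (19.6072, 17)]
9. shoelace: 172.8602

Area of P2's cell: 172.8602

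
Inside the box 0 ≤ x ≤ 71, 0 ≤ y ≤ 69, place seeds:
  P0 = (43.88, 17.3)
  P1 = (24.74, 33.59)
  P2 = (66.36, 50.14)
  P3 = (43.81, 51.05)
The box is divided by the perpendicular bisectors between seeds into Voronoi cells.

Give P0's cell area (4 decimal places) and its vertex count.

Area of P0's cell: 1403.3936 (5 vertices)

1. box [0,71]×[0,69]: [(0, 0) (71, 0) (71, 69) (0, 69)]
2. ⊥bis P0·P1 via (34.31,25.445): [(12.6538, 0) (71, 0) (71, 68.5541)]  |A|=1999.9334
3. ⊥bis P0·P2 via (55.12,33.72): [(46.4209, 39.6748) (12.6538, 0) (71, 0) (71, 22.8496)]  |A|=1438.2473
4. ⊥bis P0·P3 via (43.845,34.175): [(54.4233, 34.1969) (41.7364, 34.1706) (12.6538, 0) (71, 0) (71, 22.8496)]  |A|=1403.3936
5. canonical 5-gon: [(54.4233, 34.1969) (41.7364, 34.1706) (12.6538, 0) (71, 0) (71, 22.8496)]
6. shoelace: 1403.3936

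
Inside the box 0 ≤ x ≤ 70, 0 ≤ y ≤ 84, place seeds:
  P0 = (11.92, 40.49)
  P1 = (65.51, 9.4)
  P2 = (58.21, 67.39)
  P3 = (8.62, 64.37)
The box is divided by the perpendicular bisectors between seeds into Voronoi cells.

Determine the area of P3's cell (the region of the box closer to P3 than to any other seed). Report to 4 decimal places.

1. box [0,70]×[0,84]: [(0, 0) (70, 0) (70, 84) (0, 84)]
2. ⊥bis P3·P0 via (10.27,52.43): [(0, 51.0108) (70, 60.6841) (70, 84) (0, 84)]  |A|=1970.6776
3. ⊥bis P3·P1 via (37.065,36.885): [(0, 51.0108) (58.5293, 59.099) (70, 70.9704) (70, 84) (0, 84)]  |A|=1911.6826
4. ⊥bis P3·P2 via (33.415,65.88): [(0, 51.0108) (34.0341, 55.714) (32.3115, 84) (0, 84)]  |A|=1018.3611
5. canonical 4-gon: [(0, 51.0108) (34.0341, 55.714) (32.3115, 84) (0, 84)]
6. shoelace: 1018.3611

Area of P3's cell: 1018.3611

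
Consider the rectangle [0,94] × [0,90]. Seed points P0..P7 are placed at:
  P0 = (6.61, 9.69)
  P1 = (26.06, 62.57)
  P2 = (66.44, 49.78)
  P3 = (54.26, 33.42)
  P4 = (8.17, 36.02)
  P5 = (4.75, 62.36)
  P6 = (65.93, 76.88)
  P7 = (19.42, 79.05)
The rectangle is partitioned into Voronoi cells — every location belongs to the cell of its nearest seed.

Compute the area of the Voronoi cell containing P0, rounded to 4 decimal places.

1. box [0,94]×[0,90]: [(0, 0) (94, 0) (94, 90) (0, 90)]
2. ⊥bis P0·P1 via (16.335,36.13): [(0, 42.1382) (0, 0) (94, 0) (94, 7.5637)]  |A|=2335.9927
3. ⊥bis P0·P2 via (36.525,29.735): [(37.4419, 28.3666) (0, 42.1382) (0, 0) (56.4494, 0)]  |A|=1589.5065
4. ⊥bis P0·P3 via (30.435,21.555): [(24.7108, 33.0493) (0, 42.1382) (0, 0) (41.1695, 0)]  |A|=1200.9458
5. ⊥bis P0·P4 via (7.39,22.855): [(30.4685, 21.4876) (0, 23.2928) (0, 0) (41.1695, 0)]  |A|=797.1675
6. ⊥bis P0·P5 via (5.68,36.025): [(30.4685, 21.4876) (0, 23.2928) (0, 0) (41.1695, 0)]  |A|=797.1675
7. ⊥bis P0·P6 via (36.27,43.285): [(30.4685, 21.4876) (0, 23.2928) (0, 0) (41.1695, 0)]  |A|=797.1675
8. ⊥bis P0·P7 via (13.015,44.37): [(30.4685, 21.4876) (0, 23.2928) (0, 0) (41.1695, 0)]  |A|=797.1675
9. canonical 4-gon: [(30.4685, 21.4876) (0, 23.2928) (0, 0) (41.1695, 0)]
10. shoelace: 797.1675

Area of P0's cell: 797.1675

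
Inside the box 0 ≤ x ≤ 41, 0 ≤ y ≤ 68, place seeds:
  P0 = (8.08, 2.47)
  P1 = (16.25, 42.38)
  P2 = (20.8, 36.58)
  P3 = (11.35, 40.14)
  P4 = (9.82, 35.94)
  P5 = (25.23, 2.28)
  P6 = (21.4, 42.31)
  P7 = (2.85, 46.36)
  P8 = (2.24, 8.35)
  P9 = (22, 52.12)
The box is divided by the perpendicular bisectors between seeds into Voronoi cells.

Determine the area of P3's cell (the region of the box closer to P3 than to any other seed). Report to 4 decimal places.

1. box [0,41]×[0,68]: [(0, 0) (41, 0) (41, 68) (0, 68)]
2. ⊥bis P3·P0 via (9.715,21.305): [(0, 22.1483) (41, 18.5893) (41, 68) (0, 68)]  |A|=1952.8795
3. ⊥bis P3·P1 via (13.8,41.26): [(0, 22.1483) (23.468, 20.1111) (1.576, 68) (0, 68)]  |A|=575.7611
4. ⊥bis P3·P2 via (16.075,38.36): [(0, 22.1483) (9.6521, 21.3105) (15.6461, 37.2216) (1.576, 68) (0, 68)]  |A|=462.2531
5. ⊥bis P3·P4 via (10.585,38.04): [(0, 41.896) (15.3065, 36.32) (15.6461, 37.2216) (1.576, 68) (0, 68)]  |A|=236.3137
6. ⊥bis P3·P5 via (18.29,21.21): [(0, 41.896) (15.3065, 36.32) (15.6461, 37.2216) (1.576, 68) (0, 68)]  |A|=236.3137
7. ⊥bis P3·P6 via (16.375,41.225): [(0, 41.896) (15.3065, 36.32) (15.6461, 37.2216) (1.576, 68) (0, 68)]  |A|=236.3137
8. ⊥bis P3·P7 via (7.1,43.25): [(4.8234, 40.1389) (15.3065, 36.32) (15.6461, 37.2216) (10.6639, 48.1203)]  |A|=57.0835
9. ⊥bis P3·P8 via (6.795,24.245): [(4.8234, 40.1389) (15.3065, 36.32) (15.6461, 37.2216) (10.6639, 48.1203)]  |A|=57.0835
10. ⊥bis P3·P9 via (16.675,46.13): [(4.8234, 40.1389) (15.3065, 36.32) (15.6461, 37.2216) (10.6639, 48.1203)]  |A|=57.0835
11. canonical 4-gon: [(4.8234, 40.1389) (15.3065, 36.32) (15.6461, 37.2216) (10.6639, 48.1203)]
12. shoelace: 57.0835

Area of P3's cell: 57.0835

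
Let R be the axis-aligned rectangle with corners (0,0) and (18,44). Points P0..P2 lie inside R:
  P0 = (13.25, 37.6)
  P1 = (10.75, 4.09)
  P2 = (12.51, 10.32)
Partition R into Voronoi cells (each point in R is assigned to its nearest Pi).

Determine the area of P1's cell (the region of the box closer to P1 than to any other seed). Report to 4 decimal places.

Area of P1's cell: 143.0637

1. box [0,18]×[0,44]: [(0, 0) (18, 0) (18, 44) (0, 44)]
2. ⊥bis P1·P0 via (12,20.845): [(0, 21.7403) (0, 0) (18, 0) (18, 20.3974)]  |A|=379.2386
3. ⊥bis P1·P2 via (11.63,7.205): [(0, 10.4905) (0, 0) (18, 0) (18, 5.4054)]  |A|=143.0637
4. canonical 4-gon: [(0, 10.4905) (0, 0) (18, 0) (18, 5.4054)]
5. shoelace: 143.0637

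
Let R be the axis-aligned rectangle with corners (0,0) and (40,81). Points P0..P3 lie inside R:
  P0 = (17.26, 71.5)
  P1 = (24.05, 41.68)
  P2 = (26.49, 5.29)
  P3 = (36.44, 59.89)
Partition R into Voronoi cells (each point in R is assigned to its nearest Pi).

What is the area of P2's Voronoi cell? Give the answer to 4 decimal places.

1. box [0,40]×[0,81]: [(0, 0) (40, 0) (40, 81) (0, 81)]
2. ⊥bis P2·P0 via (21.875,38.395): [(0, 35.3455) (0, 0) (40, 0) (40, 40.9217)]  |A|=1525.3446
3. ⊥bis P2·P1 via (25.27,23.485): [(0, 21.7906) (0, 0) (40, 0) (40, 24.4727)]  |A|=925.2656
4. ⊥bis P2·P3 via (31.465,32.59): [(0, 21.7906) (0, 0) (40, 0) (40, 24.4727)]  |A|=925.2656
5. canonical 4-gon: [(0, 21.7906) (0, 0) (40, 0) (40, 24.4727)]
6. shoelace: 925.2656

Area of P2's cell: 925.2656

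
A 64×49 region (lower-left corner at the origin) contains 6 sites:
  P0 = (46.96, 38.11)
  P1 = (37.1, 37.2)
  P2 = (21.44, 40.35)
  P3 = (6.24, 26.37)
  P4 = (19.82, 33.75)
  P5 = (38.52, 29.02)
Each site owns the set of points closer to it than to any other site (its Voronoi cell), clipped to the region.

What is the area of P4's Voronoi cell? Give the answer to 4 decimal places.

1. box [0,64]×[0,49]: [(0, 0) (64, 0) (64, 49) (0, 49)]
2. ⊥bis P4·P0 via (33.39,35.93): [(0, 0) (39.1621, 0) (31.2903, 49) (0, 49)]  |A|=1726.0844
3. ⊥bis P4·P1 via (28.46,35.475): [(0, 0) (35.5427, 0) (25.7597, 49) (0, 49)]  |A|=1501.9083
4. ⊥bis P4·P2 via (20.63,37.05): [(0, 42.1137) (0, 0) (35.5427, 0) (28.5328, 35.1102)]  |A|=1224.7675
5. ⊥bis P4·P3 via (13.03,30.06): [(7.4768, 40.2785) (29.366, 0) (35.5427, 0) (28.5328, 35.1102)]  |A|=475.9205
6. ⊥bis P4·P5 via (29.17,31.385): [(7.4768, 40.2785) (23.8151, 10.2143) (29.2296, 31.6205) (28.5328, 35.1102)]  |A|=291.2008
7. canonical 4-gon: [(7.4768, 40.2785) (23.8151, 10.2143) (29.2296, 31.6205) (28.5328, 35.1102)]
8. shoelace: 291.2008

Area of P4's cell: 291.2008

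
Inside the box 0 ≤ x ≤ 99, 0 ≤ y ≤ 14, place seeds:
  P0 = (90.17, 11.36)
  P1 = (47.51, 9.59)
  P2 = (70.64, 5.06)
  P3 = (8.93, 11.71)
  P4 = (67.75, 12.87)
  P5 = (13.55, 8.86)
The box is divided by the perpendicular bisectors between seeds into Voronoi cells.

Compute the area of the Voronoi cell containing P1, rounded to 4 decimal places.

Area of P1's cell: 383.7532

1. box [0,99]×[0,14]: [(0, 0) (99, 0) (99, 14) (0, 14)]
2. ⊥bis P1·P0 via (68.84,10.475): [(0, 0) (69.2746, 0) (68.6937, 14) (0, 14)]  |A|=965.7785
3. ⊥bis P1·P2 via (59.075,7.325): [(0, 0) (57.6404, 0) (60.3823, 14) (0, 14)]  |A|=826.1589
4. ⊥bis P1·P3 via (28.22,10.65): [(27.6348, 0) (57.6404, 0) (60.3823, 14) (28.4041, 14)]  |A|=433.8869
5. ⊥bis P1·P4 via (57.63,11.23): [(27.6348, 0) (57.6404, 0) (58.6306, 5.0558) (57.1811, 14) (28.4041, 14)]  |A|=419.5708
6. ⊥bis P1·P5 via (30.53,9.225): [(30.7283, 0) (57.6404, 0) (58.6306, 5.0558) (57.1811, 14) (30.4274, 14)]  |A|=383.7532
7. canonical 5-gon: [(30.7283, 0) (57.6404, 0) (58.6306, 5.0558) (57.1811, 14) (30.4274, 14)]
8. shoelace: 383.7532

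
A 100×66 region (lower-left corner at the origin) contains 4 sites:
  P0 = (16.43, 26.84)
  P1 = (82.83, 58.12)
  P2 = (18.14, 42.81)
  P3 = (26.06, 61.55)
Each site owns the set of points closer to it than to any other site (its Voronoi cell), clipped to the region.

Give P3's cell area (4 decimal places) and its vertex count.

Area of P3's cell: 858.0503 (4 vertices)

1. box [0,100]×[0,66]: [(0, 0) (100, 0) (100, 66) (0, 66)]
2. ⊥bis P3·P0 via (21.245,44.195): [(0, 50.0892) (100, 22.3451) (100, 66) (0, 66)]  |A|=2978.2835
3. ⊥bis P3·P1 via (54.445,59.835): [(0, 50.0892) (52.9683, 35.3936) (54.8175, 66) (0, 66)]  |A|=1260.2643
4. ⊥bis P3·P2 via (22.1,52.18): [(0, 61.52) (53.1887, 39.0411) (54.8175, 66) (0, 66)]  |A|=858.0503
5. canonical 4-gon: [(0, 61.52) (53.1887, 39.0411) (54.8175, 66) (0, 66)]
6. shoelace: 858.0503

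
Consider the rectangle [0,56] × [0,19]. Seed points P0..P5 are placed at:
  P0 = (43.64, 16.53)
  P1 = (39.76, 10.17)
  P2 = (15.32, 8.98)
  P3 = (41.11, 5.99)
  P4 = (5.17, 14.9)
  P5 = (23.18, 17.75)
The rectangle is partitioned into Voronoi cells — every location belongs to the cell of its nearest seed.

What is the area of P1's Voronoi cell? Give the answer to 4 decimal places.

Area of P1's cell: 125.2647

1. box [0,56]×[0,19]: [(0, 0) (56, 0) (56, 19) (0, 19)]
2. ⊥bis P1·P0 via (41.7,13.35): [(0, 0) (56, 0) (56, 4.6261) (32.4387, 19) (0, 19)]  |A|=894.6658
3. ⊥bis P1·P2 via (27.54,9.575): [(28.0062, 0) (56, 0) (56, 4.6261) (32.4387, 19) (27.0811, 19)]  |A|=371.3364
4. ⊥bis P1·P3 via (40.435,8.08): [(27.8113, 4.003) (46.9104, 10.1713) (32.4387, 19) (27.0811, 19)]  |A|=169.117
5. ⊥bis P1·P4 via (22.465,12.535): [(27.8113, 4.003) (46.9104, 10.1713) (32.4387, 19) (27.0811, 19)]  |A|=169.117
6. ⊥bis P1·P5 via (31.47,13.96): [(27.7253, 5.7691) (27.8113, 4.003) (46.9104, 10.1713) (33.4829, 18.3629)]  |A|=125.2647
7. canonical 4-gon: [(27.7253, 5.7691) (27.8113, 4.003) (46.9104, 10.1713) (33.4829, 18.3629)]
8. shoelace: 125.2647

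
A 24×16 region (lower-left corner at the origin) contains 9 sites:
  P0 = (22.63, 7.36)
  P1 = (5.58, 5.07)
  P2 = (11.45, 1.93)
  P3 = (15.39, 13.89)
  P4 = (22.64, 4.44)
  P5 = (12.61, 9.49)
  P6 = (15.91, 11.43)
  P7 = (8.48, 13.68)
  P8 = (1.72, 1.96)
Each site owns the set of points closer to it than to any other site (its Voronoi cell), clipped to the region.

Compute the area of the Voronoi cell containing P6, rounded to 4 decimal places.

Area of P6's cell: 31.8430

1. box [0,24]×[0,16]: [(0, 0) (24, 0) (24, 16) (0, 16)]
2. ⊥bis P6·P0 via (19.27,9.395): [(0, 0) (13.5799, 0) (23.2703, 16) (0, 16)]  |A|=294.8018
3. ⊥bis P6·P1 via (10.745,8.25): [(14.6929, 1.8377) (23.2703, 16) (5.9735, 16)]  |A|=122.4815
4. ⊥bis P6·P2 via (13.68,6.68): [(10.9114, 7.9798) (16.7521, 5.2377) (23.2703, 16) (5.9735, 16)]  |A|=109.729
5. ⊥bis P6·P3 via (15.65,12.66): [(8.9074, 11.2347) (10.9114, 7.9798) (16.7521, 5.2377) (22.0693, 14.0169)]  |A|=57.137
6. ⊥bis P6·P4 via (19.275,7.935): [(8.9074, 11.2347) (10.9114, 7.9798) (16.5648, 5.3256) (17.1418, 5.8812) (22.0693, 14.0169)]  |A|=57.0596
7. ⊥bis P6·P5 via (14.26,10.46): [(13.2633, 12.1555) (17.0205, 5.7643) (17.1418, 5.8812) (22.0693, 14.0169)]  |A|=31.843
8. ⊥bis P6·P7 via (12.195,12.555): [(13.2633, 12.1555) (17.0205, 5.7643) (17.1418, 5.8812) (22.0693, 14.0169)]  |A|=31.843
9. ⊥bis P6·P8 via (8.815,6.695): [(13.2633, 12.1555) (17.0205, 5.7643) (17.1418, 5.8812) (22.0693, 14.0169)]  |A|=31.843
10. canonical 4-gon: [(13.2633, 12.1555) (17.0205, 5.7643) (17.1418, 5.8812) (22.0693, 14.0169)]
11. shoelace: 31.843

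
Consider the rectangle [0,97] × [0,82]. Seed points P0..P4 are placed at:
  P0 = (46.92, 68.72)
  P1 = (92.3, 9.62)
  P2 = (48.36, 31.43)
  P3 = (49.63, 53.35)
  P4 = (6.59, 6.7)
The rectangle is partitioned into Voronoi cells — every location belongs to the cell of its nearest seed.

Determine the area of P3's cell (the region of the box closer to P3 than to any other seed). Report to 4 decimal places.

1. box [0,97]×[0,82]: [(0, 0) (97, 0) (97, 82) (0, 82)]
2. ⊥bis P3·P0 via (48.275,61.035): [(0, 52.5233) (0, 0) (97, 0) (97, 69.6261)]  |A|=5924.2431
3. ⊥bis P3·P1 via (70.965,31.485): [(0, 52.5233) (0, 0) (38.6979, 0) (97, 56.8889) (97, 69.6261)]  |A|=4265.8701
4. ⊥bis P3·P2 via (48.995,42.39): [(0, 52.5233) (0, 45.2287) (80.2831, 40.5772) (97, 56.8889) (97, 69.6261)]  |A|=1665.1953
5. ⊥bis P3·P4 via (28.11,30.025): [(3.1271, 53.0746) (12.4105, 44.5096) (80.2831, 40.5772) (97, 56.8889) (97, 69.6261)]  |A|=1603.9797
6. canonical 5-gon: [(3.1271, 53.0746) (12.4105, 44.5096) (80.2831, 40.5772) (97, 56.8889) (97, 69.6261)]
7. shoelace: 1603.9797

Area of P3's cell: 1603.9797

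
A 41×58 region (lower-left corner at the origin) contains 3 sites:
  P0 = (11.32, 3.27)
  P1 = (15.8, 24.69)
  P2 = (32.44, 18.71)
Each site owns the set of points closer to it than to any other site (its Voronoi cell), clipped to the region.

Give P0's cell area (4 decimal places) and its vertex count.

Area of P0's cell: 361.3468 (4 vertices)

1. box [0,41]×[0,58]: [(0, 0) (41, 0) (41, 58) (0, 58)]
2. ⊥bis P0·P1 via (13.56,13.98): [(0, 16.8161) (0, 0) (41, 0) (41, 8.2409)]  |A|=513.6684
3. ⊥bis P0·P2 via (21.88,10.99): [(20.8013, 12.4655) (0, 16.8161) (0, 0) (29.9144, 0)]  |A|=361.3468
4. canonical 4-gon: [(20.8013, 12.4655) (0, 16.8161) (0, 0) (29.9144, 0)]
5. shoelace: 361.3468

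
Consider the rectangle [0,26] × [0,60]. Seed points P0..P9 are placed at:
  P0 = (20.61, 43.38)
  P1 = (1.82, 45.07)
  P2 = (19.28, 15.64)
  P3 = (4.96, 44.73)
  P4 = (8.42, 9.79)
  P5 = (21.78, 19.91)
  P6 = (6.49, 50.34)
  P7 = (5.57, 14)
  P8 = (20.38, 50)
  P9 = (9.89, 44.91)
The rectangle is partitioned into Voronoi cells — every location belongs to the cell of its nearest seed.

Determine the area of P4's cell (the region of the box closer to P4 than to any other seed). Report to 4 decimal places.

1. box [0,26]×[0,60]: [(0, 0) (26, 0) (26, 60) (0, 60)]
2. ⊥bis P4·P0 via (14.515,26.585): [(0, 31.8526) (0, 0) (26, 0) (26, 22.417)]  |A|=705.5049
3. ⊥bis P4·P1 via (5.12,27.43): [(9.7829, 28.3023) (0, 26.4722) (0, 0) (26, 0) (26, 22.417)]  |A|=679.1869
4. ⊥bis P4·P2 via (13.85,12.715): [(5.8499, 27.5665) (0, 26.4722) (0, 0) (20.6992, 0)]  |A|=362.7325
5. ⊥bis P4·P3 via (6.69,27.26): [(6.0492, 27.1965) (1.4235, 26.7385) (0, 26.4722) (0, 0) (20.6992, 0)]  |A|=361.8311
6. ⊥bis P4·P5 via (15.1,14.85): [(6.7914, 25.8187) (5.7687, 27.1688) (1.4235, 26.7385) (0, 26.4722) (0, 0) (20.6992, 0)]  |A|=361.6276
7. ⊥bis P4·P6 via (7.455,30.065): [(6.7914, 25.8187) (5.7687, 27.1688) (1.4235, 26.7385) (0, 26.4722) (0, 0) (20.6992, 0)]  |A|=361.6276
8. ⊥bis P4·P7 via (6.995,11.895): [(12.3419, 15.5146) (0, 7.1597) (0, 0) (20.6992, 0)]  |A|=204.7526
9. ⊥bis P4·P8 via (14.4,29.895): [(12.3419, 15.5146) (0, 7.1597) (0, 0) (20.6992, 0)]  |A|=204.7526
10. ⊥bis P4·P9 via (9.155,27.35): [(12.3419, 15.5146) (0, 7.1597) (0, 0) (20.6992, 0)]  |A|=204.7526
11. canonical 4-gon: [(12.3419, 15.5146) (0, 7.1597) (0, 0) (20.6992, 0)]
12. shoelace: 204.7526

Area of P4's cell: 204.7526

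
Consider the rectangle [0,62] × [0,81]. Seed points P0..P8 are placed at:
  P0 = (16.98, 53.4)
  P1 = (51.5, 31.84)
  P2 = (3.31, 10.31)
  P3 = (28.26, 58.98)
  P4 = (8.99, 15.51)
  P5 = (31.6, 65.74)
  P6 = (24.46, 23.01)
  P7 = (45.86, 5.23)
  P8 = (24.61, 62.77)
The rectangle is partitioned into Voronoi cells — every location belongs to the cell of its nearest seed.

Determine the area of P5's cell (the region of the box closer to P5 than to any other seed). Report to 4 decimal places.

Area of P5's cell: 850.0542

1. box [0,62]×[0,81]: [(0, 0) (62, 0) (62, 81) (0, 81)]
2. ⊥bis P5·P0 via (24.29,59.57): [(62, 14.8925) (62, 81) (6.202, 81)]  |A|=1844.332
3. ⊥bis P5·P1 via (41.55,48.79): [(36.0928, 45.5865) (62, 60.7946) (62, 81) (6.202, 81)]  |A|=1249.7343
4. ⊥bis P5·P2 via (17.455,38.025): [(36.0928, 45.5865) (62, 60.7946) (62, 81) (6.202, 81)]  |A|=1249.7343
5. ⊥bis P5·P3 via (29.93,62.36): [(16.2159, 69.1359) (48.7915, 53.0409) (62, 60.7946) (62, 81) (6.202, 81)]  |A|=1026.1263
6. ⊥bis P5·P4 via (20.295,40.625): [(16.2159, 69.1359) (48.7915, 53.0409) (62, 60.7946) (62, 81) (6.202, 81)]  |A|=1026.1263
7. ⊥bis P5·P6 via (28.03,44.375): [(16.2159, 69.1359) (48.7915, 53.0409) (62, 60.7946) (62, 81) (6.202, 81)]  |A|=1026.1263
8. ⊥bis P5·P7 via (38.73,35.485): [(16.2159, 69.1359) (48.7915, 53.0409) (62, 60.7946) (62, 81) (6.202, 81)]  |A|=1026.1263
9. ⊥bis P5·P8 via (28.105,64.255): [(28.6392, 62.9978) (48.7915, 53.0409) (62, 60.7946) (62, 81) (20.9902, 81)]  |A|=850.0542
10. canonical 5-gon: [(28.6392, 62.9978) (48.7915, 53.0409) (62, 60.7946) (62, 81) (20.9902, 81)]
11. shoelace: 850.0542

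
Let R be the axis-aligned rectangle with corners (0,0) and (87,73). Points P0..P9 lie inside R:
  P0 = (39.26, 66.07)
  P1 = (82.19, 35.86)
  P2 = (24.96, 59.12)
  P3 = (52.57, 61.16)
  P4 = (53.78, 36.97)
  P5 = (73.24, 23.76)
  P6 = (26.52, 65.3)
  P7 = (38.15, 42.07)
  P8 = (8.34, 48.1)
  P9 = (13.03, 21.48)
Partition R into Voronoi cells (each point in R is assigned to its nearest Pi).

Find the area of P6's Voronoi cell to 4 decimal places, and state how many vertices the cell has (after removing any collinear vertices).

Area of P6's cell: 253.5040 (4 vertices)

1. box [0,87]×[0,73]: [(0, 0) (87, 0) (87, 73) (0, 73)]
2. ⊥bis P6·P0 via (32.89,65.685): [(0, 0) (36.86, 0) (32.4479, 73) (0, 73)]  |A|=2529.7368
3. ⊥bis P6·P1 via (54.355,50.58): [(0, 0) (27.6067, 0) (35.9109, 15.7029) (32.4479, 73) (0, 73)]  |A|=2457.0858
4. ⊥bis P6·P2 via (25.74,62.21): [(0, 68.7075) (33.2141, 60.3233) (32.4479, 73) (0, 73)]  |A|=276.9514
5. ⊥bis P6·P3 via (39.545,63.23): [(0, 68.7075) (33.2141, 60.3233) (32.4479, 73) (0, 73)]  |A|=276.9514
6. ⊥bis P6·P4 via (40.15,51.135): [(0, 68.7075) (33.2141, 60.3233) (32.4479, 73) (0, 73)]  |A|=276.9514
7. ⊥bis P6·P5 via (49.88,44.53): [(0, 68.7075) (33.2141, 60.3233) (32.4479, 73) (0, 73)]  |A|=276.9514
8. ⊥bis P6·P7 via (32.335,53.685): [(0, 68.7075) (33.2141, 60.3233) (32.4479, 73) (0, 73)]  |A|=276.9514
9. ⊥bis P6·P8 via (17.43,56.7): [(7.9742, 66.6946) (33.2141, 60.3233) (32.4479, 73) (2.0087, 73)]  |A|=253.504
10. ⊥bis P6·P9 via (19.775,43.39): [(7.9742, 66.6946) (33.2141, 60.3233) (32.4479, 73) (2.0087, 73)]  |A|=253.504
11. canonical 4-gon: [(7.9742, 66.6946) (33.2141, 60.3233) (32.4479, 73) (2.0087, 73)]
12. shoelace: 253.504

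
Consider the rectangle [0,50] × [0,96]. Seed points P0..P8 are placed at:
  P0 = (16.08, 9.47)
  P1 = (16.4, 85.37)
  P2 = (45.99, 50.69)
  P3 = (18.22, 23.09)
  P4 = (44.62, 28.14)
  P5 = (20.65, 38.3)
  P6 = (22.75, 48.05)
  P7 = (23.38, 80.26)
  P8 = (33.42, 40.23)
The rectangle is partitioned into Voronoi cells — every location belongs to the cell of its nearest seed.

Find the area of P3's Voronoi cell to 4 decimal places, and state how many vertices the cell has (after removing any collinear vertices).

1. box [0,50]×[0,96]: [(0, 0) (50, 0) (50, 96) (0, 96)]
2. ⊥bis P3·P0 via (17.15,16.28): [(0, 18.9746) (50, 11.1185) (50, 96) (0, 96)]  |A|=4047.6703
3. ⊥bis P3·P1 via (17.31,54.23): [(0, 53.7242) (0, 18.9746) (50, 11.1185) (50, 55.1853)]  |A|=1970.4065
4. ⊥bis P3·P2 via (32.105,36.89): [(14.94, 54.1607) (0, 53.7242) (0, 18.9746) (50, 11.1185) (50, 18.8848)]  |A|=1334.0582
5. ⊥bis P3·P4 via (31.42,25.615): [(28.5859, 40.4307) (14.94, 54.1607) (0, 53.7242) (0, 18.9746) (33.7032, 13.6791)]  |A|=1039.4734
6. ⊥bis P3·P5 via (19.435,30.695): [(30.7954, 28.88) (0, 33.8) (0, 18.9746) (33.7032, 13.6791)]  |A|=476.7369
7. ⊥bis P3·P6 via (20.485,35.57): [(30.7954, 28.88) (0, 33.8) (0, 18.9746) (33.7032, 13.6791)]  |A|=476.7369
8. ⊥bis P3·P7 via (20.8,51.675): [(30.7954, 28.88) (0, 33.8) (0, 18.9746) (33.7032, 13.6791)]  |A|=476.7369
9. ⊥bis P3·P8 via (25.82,31.66): [(31.1715, 26.9142) (28.5503, 29.2387) (0, 33.8) (0, 18.9746) (33.7032, 13.6791)]  |A|=474.5976
10. canonical 5-gon: [(31.1715, 26.9142) (28.5503, 29.2387) (0, 33.8) (0, 18.9746) (33.7032, 13.6791)]
11. shoelace: 474.5976

Area of P3's cell: 474.5976 (5 vertices)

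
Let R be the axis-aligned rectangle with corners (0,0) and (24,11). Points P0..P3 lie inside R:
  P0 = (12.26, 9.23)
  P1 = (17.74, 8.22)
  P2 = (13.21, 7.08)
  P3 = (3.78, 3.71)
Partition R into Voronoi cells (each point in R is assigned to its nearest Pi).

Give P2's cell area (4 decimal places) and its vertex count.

1. box [0,24]×[0,11]: [(0, 0) (24, 0) (24, 11) (0, 11)]
2. ⊥bis P2·P0 via (12.735,8.155): [(0, 2.5279) (0, 0) (24, 0) (24, 11) (19.1737, 11)]  |A|=182.7794
3. ⊥bis P2·P1 via (15.475,7.65): [(15.0864, 9.194) (0, 2.5279) (0, 0) (17.4002, 0)]  |A|=99.0572
4. ⊥bis P2·P3 via (8.495,5.395): [(15.0864, 9.194) (8.2214, 6.1606) (10.423, 0) (17.4002, 0)]  |A|=56.5597
5. canonical 4-gon: [(15.0864, 9.194) (8.2214, 6.1606) (10.423, 0) (17.4002, 0)]
6. shoelace: 56.5597

Area of P2's cell: 56.5597 (4 vertices)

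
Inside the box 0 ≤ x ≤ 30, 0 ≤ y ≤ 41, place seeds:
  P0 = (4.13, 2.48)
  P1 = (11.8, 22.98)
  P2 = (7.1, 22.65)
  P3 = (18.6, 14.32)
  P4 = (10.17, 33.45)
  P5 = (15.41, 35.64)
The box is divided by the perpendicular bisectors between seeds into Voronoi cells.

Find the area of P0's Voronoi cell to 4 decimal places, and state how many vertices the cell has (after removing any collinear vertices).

Area of P0's cell: 166.4338 (4 vertices)

1. box [0,30]×[0,41]: [(0, 0) (30, 0) (30, 41) (0, 41)]
2. ⊥bis P0·P1 via (7.965,12.73): [(0, 15.7101) (0, 0) (30, 0) (30, 4.4857)]  |A|=302.9364
3. ⊥bis P0·P2 via (5.615,12.565): [(10.2173, 11.8873) (0, 13.3918) (0, 0) (30, 0) (30, 4.4857)]  |A|=291.0932
4. ⊥bis P0·P3 via (11.365,8.4): [(8.2778, 12.1729) (0, 13.3918) (0, 0) (18.2383, 0)]  |A|=166.4338
5. ⊥bis P0·P4 via (7.15,17.965): [(8.2778, 12.1729) (0, 13.3918) (0, 0) (18.2383, 0)]  |A|=166.4338
6. ⊥bis P0·P5 via (9.77,19.06): [(8.2778, 12.1729) (0, 13.3918) (0, 0) (18.2383, 0)]  |A|=166.4338
7. canonical 4-gon: [(8.2778, 12.1729) (0, 13.3918) (0, 0) (18.2383, 0)]
8. shoelace: 166.4338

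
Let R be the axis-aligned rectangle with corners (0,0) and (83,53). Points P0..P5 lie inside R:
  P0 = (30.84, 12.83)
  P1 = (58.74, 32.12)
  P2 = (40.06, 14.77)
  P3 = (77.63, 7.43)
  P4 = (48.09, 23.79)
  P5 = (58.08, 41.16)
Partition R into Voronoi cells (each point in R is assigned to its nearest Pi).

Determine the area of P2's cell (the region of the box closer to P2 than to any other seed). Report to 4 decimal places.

Area of P2's cell: 379.4614

1. box [0,83]×[0,53]: [(0, 0) (83, 0) (83, 53) (0, 53)]
2. ⊥bis P2·P0 via (35.45,13.8): [(38.3537, 0) (83, 0) (83, 53) (27.2018, 53)]  |A|=2661.7784
3. ⊥bis P2·P1 via (49.4,23.445): [(28.7403, 45.6884) (38.3537, 0) (71.1757, 0)]  |A|=749.7938
4. ⊥bis P2·P3 via (58.845,11.1): [(59.1962, 12.8978) (28.7403, 45.6884) (38.3537, 0) (56.6764, 0)]  |A|=656.289
5. ⊥bis P2·P4 via (44.075,19.28): [(58.0181, 6.8673) (32.0432, 29.9913) (38.3537, 0) (56.6764, 0)]  |A|=379.4614
6. ⊥bis P2·P5 via (49.07,27.965): [(58.0181, 6.8673) (32.0432, 29.9913) (38.3537, 0) (56.6764, 0)]  |A|=379.4614
7. canonical 4-gon: [(58.0181, 6.8673) (32.0432, 29.9913) (38.3537, 0) (56.6764, 0)]
8. shoelace: 379.4614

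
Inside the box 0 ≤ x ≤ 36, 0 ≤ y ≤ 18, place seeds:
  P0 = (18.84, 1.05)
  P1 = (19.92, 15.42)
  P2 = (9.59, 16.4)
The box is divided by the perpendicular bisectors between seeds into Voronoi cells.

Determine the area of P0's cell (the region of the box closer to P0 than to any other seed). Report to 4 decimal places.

1. box [0,36]×[0,18]: [(0, 0) (36, 0) (36, 18) (0, 18)]
2. ⊥bis P0·P1 via (19.38,8.235): [(0, 9.6915) (0, 0) (36, 0) (36, 6.9859)]  |A|=300.1938
3. ⊥bis P0·P2 via (14.215,8.725): [(14.0648, 8.6345) (0, 0.159) (0, 0) (36, 0) (36, 6.9859)]  |A|=233.157
4. canonical 5-gon: [(14.0648, 8.6345) (0, 0.159) (0, 0) (36, 0) (36, 6.9859)]
5. shoelace: 233.157

Area of P0's cell: 233.1570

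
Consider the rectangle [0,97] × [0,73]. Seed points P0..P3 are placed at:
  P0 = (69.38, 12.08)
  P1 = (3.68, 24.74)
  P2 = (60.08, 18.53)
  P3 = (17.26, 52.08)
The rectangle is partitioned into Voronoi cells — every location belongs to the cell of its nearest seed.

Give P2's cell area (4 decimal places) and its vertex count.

1. box [0,97]×[0,73]: [(0, 0) (97, 0) (97, 73) (0, 73)]
2. ⊥bis P2·P0 via (64.73,15.305): [(0, 0) (54.1152, 0) (97, 61.8338) (97, 73) (0, 73)]  |A|=5755.1354
3. ⊥bis P2·P1 via (31.88,21.635): [(29.4978, 0) (54.1152, 0) (97, 61.8338) (97, 73) (37.5356, 73)]  |A|=3308.414
4. ⊥bis P2·P3 via (38.67,35.305): [(32.521, 27.4571) (29.4978, 0) (54.1152, 0) (97, 61.8338) (97, 73) (68.2045, 73)]  |A|=2610.0385
5. canonical 6-gon: [(32.521, 27.4571) (29.4978, 0) (54.1152, 0) (97, 61.8338) (97, 73) (68.2045, 73)]
6. shoelace: 2610.0385

Area of P2's cell: 2610.0385 (6 vertices)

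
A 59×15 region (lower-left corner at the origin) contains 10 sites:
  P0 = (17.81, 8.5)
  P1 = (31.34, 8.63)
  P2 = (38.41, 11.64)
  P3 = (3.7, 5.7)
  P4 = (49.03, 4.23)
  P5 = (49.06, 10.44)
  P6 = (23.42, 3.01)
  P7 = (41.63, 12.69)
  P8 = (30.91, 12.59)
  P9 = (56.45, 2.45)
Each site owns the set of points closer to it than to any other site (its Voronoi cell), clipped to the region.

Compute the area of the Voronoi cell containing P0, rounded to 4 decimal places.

1. box [0,59]×[0,15]: [(0, 0) (59, 0) (59, 15) (0, 15)]
2. ⊥bis P0·P1 via (24.575,8.565): [(0, 0) (24.6573, 0) (24.5132, 15) (0, 15)]  |A|=368.7785
3. ⊥bis P0·P2 via (28.11,10.07): [(0, 0) (24.6573, 0) (24.5132, 15) (0, 15)]  |A|=368.7785
4. ⊥bis P0·P3 via (10.755,7.1): [(12.1639, 0) (24.6573, 0) (24.5132, 15) (9.1873, 15)]  |A|=208.6441
5. ⊥bis P0·P4 via (33.42,6.365): [(12.1639, 0) (24.6573, 0) (24.5132, 15) (9.1873, 15)]  |A|=208.6441
6. ⊥bis P0·P5 via (33.435,9.47): [(12.1639, 0) (24.6573, 0) (24.5132, 15) (9.1873, 15)]  |A|=208.6441
7. ⊥bis P0·P6 via (20.615,5.755): [(12.1639, 0) (14.9831, 0) (24.5632, 9.7895) (24.5132, 15) (9.1873, 15)]  |A|=161.2912
8. ⊥bis P0·P7 via (29.72,10.595): [(12.1639, 0) (14.9831, 0) (24.5632, 9.7895) (24.5132, 15) (9.1873, 15)]  |A|=161.2912
9. ⊥bis P0·P8 via (24.36,10.545): [(12.1639, 0) (14.9831, 0) (24.5632, 9.7895) (24.5622, 9.8974) (22.9691, 15) (9.1873, 15)]  |A|=157.3518
10. ⊥bis P0·P9 via (37.13,5.475): [(12.1639, 0) (14.9831, 0) (24.5632, 9.7895) (24.5622, 9.8974) (22.9691, 15) (9.1873, 15)]  |A|=157.3518
11. canonical 6-gon: [(12.1639, 0) (14.9831, 0) (24.5632, 9.7895) (24.5622, 9.8974) (22.9691, 15) (9.1873, 15)]
12. shoelace: 157.3518

Area of P0's cell: 157.3518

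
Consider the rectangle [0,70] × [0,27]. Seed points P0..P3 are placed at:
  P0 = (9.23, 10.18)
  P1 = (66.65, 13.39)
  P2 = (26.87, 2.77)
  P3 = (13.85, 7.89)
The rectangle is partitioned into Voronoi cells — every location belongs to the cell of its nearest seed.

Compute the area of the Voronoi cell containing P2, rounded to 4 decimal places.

1. box [0,70]×[0,27]: [(0, 0) (70, 0) (70, 27) (0, 27)]
2. ⊥bis P2·P0 via (18.05,6.475): [(15.3301, 0) (70, 0) (70, 27) (26.6719, 27)]  |A|=1322.9736
3. ⊥bis P2·P1 via (46.76,8.08): [(15.3301, 0) (48.9171, 0) (41.709, 27) (26.6719, 27)]  |A|=656.4255
4. ⊥bis P2·P3 via (20.36,5.33): [(18.264, 0) (48.9171, 0) (41.709, 27) (28.8815, 27)]  |A|=586.9868
5. canonical 4-gon: [(18.264, 0) (48.9171, 0) (41.709, 27) (28.8815, 27)]
6. shoelace: 586.9868

Area of P2's cell: 586.9868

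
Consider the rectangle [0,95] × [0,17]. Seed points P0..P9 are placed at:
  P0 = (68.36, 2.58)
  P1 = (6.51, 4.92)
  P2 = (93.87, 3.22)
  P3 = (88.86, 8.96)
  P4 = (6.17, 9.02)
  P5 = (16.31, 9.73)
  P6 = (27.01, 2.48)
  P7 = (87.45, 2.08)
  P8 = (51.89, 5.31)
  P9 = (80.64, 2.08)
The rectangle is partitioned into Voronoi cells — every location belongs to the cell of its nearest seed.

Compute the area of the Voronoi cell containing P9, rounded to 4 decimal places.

1. box [0,95]×[0,17]: [(0, 0) (95, 0) (95, 17) (0, 17)]
2. ⊥bis P9·P0 via (74.5,2.33): [(74.4051, 0) (95, 0) (95, 17) (75.0973, 17)]  |A|=344.2292
3. ⊥bis P9·P1 via (43.575,3.5): [(74.4051, 0) (95, 0) (95, 17) (75.0973, 17)]  |A|=344.2292
4. ⊥bis P9·P2 via (87.255,2.65): [(74.4051, 0) (87.4833, 0) (86.0185, 17) (75.0973, 17)]  |A|=203.9948
5. ⊥bis P9·P3 via (84.75,5.52): [(74.4051, 0) (87.4833, 0) (87.2668, 2.513) (75.1414, 17) (75.0973, 17)]  |A|=125.2069
6. ⊥bis P9·P4 via (43.405,5.55): [(74.4051, 0) (87.4833, 0) (87.2668, 2.513) (75.1414, 17) (75.0973, 17)]  |A|=125.2069
7. ⊥bis P9·P5 via (48.475,5.905): [(74.4051, 0) (87.4833, 0) (87.2668, 2.513) (75.1414, 17) (75.0973, 17)]  |A|=125.2069
8. ⊥bis P9·P6 via (53.825,2.28): [(74.4051, 0) (87.4833, 0) (87.2668, 2.513) (75.1414, 17) (75.0973, 17)]  |A|=125.2069
9. ⊥bis P9·P7 via (84.045,2.08): [(74.4051, 0) (84.045, 0) (84.045, 6.3623) (75.1414, 17) (75.0973, 17)]  |A|=110.6376
10. ⊥bis P9·P8 via (66.265,3.695): [(74.4051, 0) (84.045, 0) (84.045, 6.3623) (75.1414, 17) (75.0973, 17)]  |A|=110.6376
11. canonical 5-gon: [(74.4051, 0) (84.045, 0) (84.045, 6.3623) (75.1414, 17) (75.0973, 17)]
12. shoelace: 110.6376

Area of P9's cell: 110.6376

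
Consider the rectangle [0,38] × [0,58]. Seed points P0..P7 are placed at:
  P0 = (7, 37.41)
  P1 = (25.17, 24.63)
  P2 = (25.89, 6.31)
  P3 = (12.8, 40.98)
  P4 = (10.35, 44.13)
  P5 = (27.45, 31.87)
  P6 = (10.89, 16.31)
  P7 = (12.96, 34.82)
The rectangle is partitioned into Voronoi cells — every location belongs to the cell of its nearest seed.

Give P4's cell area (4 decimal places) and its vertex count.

Area of P4's cell: 332.0390 (4 vertices)

1. box [0,38]×[0,58]: [(0, 0) (38, 0) (38, 58) (0, 58)]
2. ⊥bis P4·P0 via (8.675,40.77): [(0, 45.0946) (38, 26.1511) (38, 58) (0, 58)]  |A|=850.3311
3. ⊥bis P4·P1 via (17.76,34.38): [(0, 45.0946) (19.2387, 35.5038) (38, 49.7624) (38, 58) (0, 58)]  |A|=628.8427
4. ⊥bis P4·P2 via (18.12,25.22): [(0, 45.0946) (19.2387, 35.5038) (38, 49.7624) (38, 58) (0, 58)]  |A|=628.8427
5. ⊥bis P4·P3 via (11.575,42.555): [(0, 45.0946) (9.0437, 40.5862) (31.4329, 58) (0, 58)]  |A|=332.039
6. ⊥bis P4·P5 via (18.9,38): [(0, 45.0946) (9.0437, 40.5862) (31.4329, 58) (0, 58)]  |A|=332.039
7. ⊥bis P4·P6 via (10.62,30.22): [(0, 45.0946) (9.0437, 40.5862) (31.4329, 58) (0, 58)]  |A|=332.039
8. ⊥bis P4·P7 via (11.655,39.475): [(0, 45.0946) (9.0437, 40.5862) (31.4329, 58) (0, 58)]  |A|=332.039
9. canonical 4-gon: [(0, 45.0946) (9.0437, 40.5862) (31.4329, 58) (0, 58)]
10. shoelace: 332.039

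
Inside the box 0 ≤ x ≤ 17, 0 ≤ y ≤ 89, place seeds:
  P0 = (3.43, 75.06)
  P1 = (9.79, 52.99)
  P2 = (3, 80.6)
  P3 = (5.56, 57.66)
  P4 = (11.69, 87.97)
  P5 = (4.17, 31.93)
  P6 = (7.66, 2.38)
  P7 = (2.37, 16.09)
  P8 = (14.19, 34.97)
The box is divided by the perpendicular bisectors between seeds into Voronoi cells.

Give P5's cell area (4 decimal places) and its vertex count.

1. box [0,17]×[0,89]: [(0, 0) (17, 0) (17, 89) (0, 89)]
2. ⊥bis P5·P0 via (3.8,53.495): [(0, 53.4298) (0, 0) (17, 0) (17, 53.7215)]  |A|=910.7859
3. ⊥bis P5·P1 via (6.98,42.46): [(0, 44.3227) (0, 0) (17, 0) (17, 39.7861)]  |A|=714.9244
4. ⊥bis P5·P2 via (3.585,56.265): [(0, 44.3227) (0, 0) (17, 0) (17, 39.7861)]  |A|=714.9244
5. ⊥bis P5·P3 via (4.865,44.795): [(0, 44.3227) (0, 0) (17, 0) (17, 39.7861)]  |A|=714.9244
6. ⊥bis P5·P4 via (7.93,59.95): [(0, 44.3227) (0, 0) (17, 0) (17, 39.7861)]  |A|=714.9244
7. ⊥bis P5·P6 via (5.915,17.155): [(0, 44.3227) (0, 16.4564) (17, 18.4642) (17, 39.7861)]  |A|=418.0993
8. ⊥bis P5·P7 via (3.27,24.01): [(0, 44.3227) (0, 24.3816) (17, 22.4498) (17, 39.7861)]  |A|=316.8578
9. ⊥bis P5·P8 via (9.18,33.45): [(6.3994, 42.6149) (0, 44.3227) (0, 24.3816) (12.3573, 22.9773)]  |A|=180.9565
10. canonical 4-gon: [(6.3994, 42.6149) (0, 44.3227) (0, 24.3816) (12.3573, 22.9773)]
11. shoelace: 180.9565

Area of P5's cell: 180.9565 (4 vertices)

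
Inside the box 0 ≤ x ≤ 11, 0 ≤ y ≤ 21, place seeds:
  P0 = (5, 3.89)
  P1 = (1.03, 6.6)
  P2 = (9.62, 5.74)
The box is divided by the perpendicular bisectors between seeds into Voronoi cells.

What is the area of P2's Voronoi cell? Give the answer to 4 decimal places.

1. box [0,11]×[0,21]: [(0, 0) (11, 0) (11, 21) (0, 21)]
2. ⊥bis P2·P0 via (7.31,4.815): [(9.2381, 0) (11, 0) (11, 21) (0.829, 21)]  |A|=125.2957
3. ⊥bis P2·P1 via (5.325,6.17): [(5.6135, 9.0517) (9.2381, 0) (11, 0) (11, 21) (6.8097, 21)]  |A|=89.5658
4. canonical 5-gon: [(5.6135, 9.0517) (9.2381, 0) (11, 0) (11, 21) (6.8097, 21)]
5. shoelace: 89.5658

Area of P2's cell: 89.5658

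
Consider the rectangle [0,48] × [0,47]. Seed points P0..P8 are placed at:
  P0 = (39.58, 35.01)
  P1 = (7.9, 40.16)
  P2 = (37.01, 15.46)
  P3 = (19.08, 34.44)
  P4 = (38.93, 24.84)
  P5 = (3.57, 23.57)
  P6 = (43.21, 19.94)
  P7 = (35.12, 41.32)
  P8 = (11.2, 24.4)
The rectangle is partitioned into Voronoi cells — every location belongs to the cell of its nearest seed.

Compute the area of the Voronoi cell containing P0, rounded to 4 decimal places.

1. box [0,48]×[0,47]: [(0, 0) (48, 0) (48, 47) (0, 47)]
2. ⊥bis P0·P1 via (23.74,37.585): [(17.6301, 0) (48, 0) (48, 47) (25.2705, 47)]  |A|=1247.836
3. ⊥bis P0·P2 via (38.295,25.235): [(22.0789, 27.3667) (48, 23.9592) (48, 47) (25.2705, 47)]  |A|=521.7484
4. ⊥bis P0·P3 via (29.33,34.725): [(29.5619, 26.383) (48, 23.9592) (48, 47) (28.9887, 47)]  |A|=408.3915
5. ⊥bis P0·P4 via (39.255,29.925): [(29.446, 30.5519) (48, 29.3661) (48, 47) (28.9887, 47)]  |A|=319.9393
6. ⊥bis P0·P5 via (21.575,29.29): [(29.446, 30.5519) (48, 29.3661) (48, 47) (28.9887, 47)]  |A|=319.9393
7. ⊥bis P0·P6 via (41.395,27.475): [(29.446, 30.5519) (48, 29.3661) (48, 47) (28.9887, 47)]  |A|=319.9393
8. ⊥bis P0·P7 via (37.35,38.165): [(29.3908, 32.5393) (29.446, 30.5519) (48, 29.3661) (48, 45.6926)]  |A|=170.3159
9. ⊥bis P0·P8 via (25.39,29.705): [(29.3908, 32.5393) (29.446, 30.5519) (48, 29.3661) (48, 45.6926)]  |A|=170.3159
10. canonical 4-gon: [(29.3908, 32.5393) (29.446, 30.5519) (48, 29.3661) (48, 45.6926)]
11. shoelace: 170.3159

Area of P0's cell: 170.3159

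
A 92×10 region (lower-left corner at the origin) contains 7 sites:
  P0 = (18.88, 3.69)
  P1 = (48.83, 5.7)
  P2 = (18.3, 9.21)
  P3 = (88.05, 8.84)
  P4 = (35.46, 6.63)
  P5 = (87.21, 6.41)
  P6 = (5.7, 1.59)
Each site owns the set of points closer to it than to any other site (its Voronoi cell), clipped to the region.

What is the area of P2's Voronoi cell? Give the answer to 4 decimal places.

Area of P2's cell: 58.1549

1. box [0,92]×[0,10]: [(0, 0) (92, 0) (92, 10) (0, 10)]
2. ⊥bis P2·P0 via (18.59,6.45): [(0, 4.4967) (52.3762, 10) (0, 10)]  |A|=144.1209
3. ⊥bis P2·P1 via (33.565,7.455): [(0, 4.4967) (33.6312, 8.0304) (33.8576, 10) (0, 10)]  |A|=125.8839
4. ⊥bis P2·P3 via (53.175,9.025): [(0, 4.4967) (33.6312, 8.0304) (33.8576, 10) (0, 10)]  |A|=125.8839
5. ⊥bis P2·P4 via (26.88,7.92): [(0, 4.4967) (26.7885, 7.3114) (27.1927, 10) (0, 10)]  |A|=110.2672
6. ⊥bis P2·P5 via (52.755,7.81): [(0, 4.4967) (26.7885, 7.3114) (27.1927, 10) (0, 10)]  |A|=110.2672
7. ⊥bis P2·P6 via (12,5.4): [(11.7967, 5.7362) (26.7885, 7.3114) (27.1927, 10) (9.2181, 10)]  |A|=58.1549
8. canonical 4-gon: [(11.7967, 5.7362) (26.7885, 7.3114) (27.1927, 10) (9.2181, 10)]
9. shoelace: 58.1549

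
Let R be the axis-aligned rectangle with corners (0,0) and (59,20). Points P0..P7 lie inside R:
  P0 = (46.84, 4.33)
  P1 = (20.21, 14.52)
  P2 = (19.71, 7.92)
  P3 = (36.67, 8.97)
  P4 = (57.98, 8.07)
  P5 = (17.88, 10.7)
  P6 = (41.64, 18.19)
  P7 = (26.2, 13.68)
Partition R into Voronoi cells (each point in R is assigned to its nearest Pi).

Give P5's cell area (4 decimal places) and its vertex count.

1. box [0,59]×[0,20]: [(0, 0) (59, 0) (59, 20) (0, 20)]
2. ⊥bis P5·P0 via (32.36,7.515): [(0, 0) (30.707, 0) (35.1062, 20) (0, 20)]  |A|=658.1319
3. ⊥bis P5·P1 via (19.045,12.61): [(0, 0) (30.707, 0) (31.7731, 4.8466) (6.9292, 20) (0, 20)]  |A|=444.6428
4. ⊥bis P5·P2 via (18.795,9.31): [(0, 0) (4.6519, 0) (21.5173, 11.102) (6.9292, 20) (0, 20)]  |A|=271.824
5. ⊥bis P5·P3 via (27.275,9.835): [(0, 0) (4.6519, 0) (21.5173, 11.102) (6.9292, 20) (0, 20)]  |A|=271.824
6. ⊥bis P5·P4 via (37.93,9.385): [(0, 0) (4.6519, 0) (21.5173, 11.102) (6.9292, 20) (0, 20)]  |A|=271.824
7. ⊥bis P5·P6 via (29.76,14.445): [(0, 0) (4.6519, 0) (21.5173, 11.102) (6.9292, 20) (0, 20)]  |A|=271.824
8. ⊥bis P5·P7 via (22.04,12.19): [(0, 0) (4.6519, 0) (21.5173, 11.102) (6.9292, 20) (0, 20)]  |A|=271.824
9. canonical 5-gon: [(0, 0) (4.6519, 0) (21.5173, 11.102) (6.9292, 20) (0, 20)]
10. shoelace: 271.824

Area of P5's cell: 271.8240 (5 vertices)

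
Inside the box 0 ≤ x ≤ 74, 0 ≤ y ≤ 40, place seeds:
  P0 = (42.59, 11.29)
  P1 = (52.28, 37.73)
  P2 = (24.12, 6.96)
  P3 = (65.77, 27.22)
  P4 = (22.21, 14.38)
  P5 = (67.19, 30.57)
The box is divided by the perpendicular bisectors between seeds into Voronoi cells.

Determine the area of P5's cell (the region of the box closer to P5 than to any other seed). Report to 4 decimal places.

Area of P5's cell: 153.6840

1. box [0,74]×[0,40]: [(0, 0) (74, 0) (74, 40) (0, 40)]
2. ⊥bis P5·P0 via (54.89,20.93): [(71.2937, 0) (74, 0) (74, 40) (39.9441, 40)]  |A|=735.2449
3. ⊥bis P5·P1 via (59.735,34.15): [(53.9578, 22.1195) (71.2937, 0) (74, 0) (74, 40) (62.5443, 40)]  |A|=533.1933
4. ⊥bis P5·P2 via (45.655,18.765): [(53.9578, 22.1195) (71.2937, 0) (74, 0) (74, 40) (62.5443, 40)]  |A|=533.1933
5. ⊥bis P5·P3 via (66.48,28.895): [(58.779, 32.1593) (74, 25.7074) (74, 40) (62.5443, 40)]  |A|=153.684
6. ⊥bis P5·P4 via (44.7,22.475): [(58.779, 32.1593) (74, 25.7074) (74, 40) (62.5443, 40)]  |A|=153.684
7. canonical 4-gon: [(58.779, 32.1593) (74, 25.7074) (74, 40) (62.5443, 40)]
8. shoelace: 153.684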